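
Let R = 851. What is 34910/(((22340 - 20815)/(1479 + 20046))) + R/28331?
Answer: 851559367721/1728191 ≈ 4.9275e+5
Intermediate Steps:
34910/(((22340 - 20815)/(1479 + 20046))) + R/28331 = 34910/(((22340 - 20815)/(1479 + 20046))) + 851/28331 = 34910/((1525/21525)) + 851*(1/28331) = 34910/((1525*(1/21525))) + 851/28331 = 34910/(61/861) + 851/28331 = 34910*(861/61) + 851/28331 = 30057510/61 + 851/28331 = 851559367721/1728191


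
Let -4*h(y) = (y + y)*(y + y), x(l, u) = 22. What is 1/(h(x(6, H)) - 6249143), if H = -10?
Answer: -1/6249627 ≈ -1.6001e-7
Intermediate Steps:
h(y) = -y**2 (h(y) = -(y + y)*(y + y)/4 = -2*y*2*y/4 = -y**2)
1/(h(x(6, H)) - 6249143) = 1/(-1*22**2 - 6249143) = 1/(-1*484 - 6249143) = 1/(-484 - 6249143) = 1/(-6249627) = -1/6249627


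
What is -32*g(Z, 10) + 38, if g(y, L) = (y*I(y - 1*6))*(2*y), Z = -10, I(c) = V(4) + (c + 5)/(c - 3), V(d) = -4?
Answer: 416722/19 ≈ 21933.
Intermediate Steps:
I(c) = -4 + (5 + c)/(-3 + c) (I(c) = -4 + (c + 5)/(c - 3) = -4 + (5 + c)/(-3 + c))
g(y, L) = 2*y**2*(35 - 3*y)/(-9 + y) (g(y, L) = (y*((17 - 3*(y - 1*6))/(-3 + (y - 1*6))))*(2*y) = (y*((17 - 3*(y - 6))/(-3 + (y - 6))))*(2*y) = (y*((17 - 3*(-6 + y))/(-3 + (-6 + y))))*(2*y) = (y*((17 + (18 - 3*y))/(-9 + y)))*(2*y) = (y*((35 - 3*y)/(-9 + y)))*(2*y) = (y*(35 - 3*y)/(-9 + y))*(2*y) = 2*y**2*(35 - 3*y)/(-9 + y))
-32*g(Z, 10) + 38 = -32*(-10)**2*(70 - 6*(-10))/(-9 - 10) + 38 = -3200*(70 + 60)/(-19) + 38 = -3200*(-1)*130/19 + 38 = -32*(-13000/19) + 38 = 416000/19 + 38 = 416722/19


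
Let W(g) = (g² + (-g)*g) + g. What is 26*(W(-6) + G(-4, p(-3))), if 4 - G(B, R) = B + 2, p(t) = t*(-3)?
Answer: 0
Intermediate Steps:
W(g) = g (W(g) = (g² - g²) + g = 0 + g = g)
p(t) = -3*t
G(B, R) = 2 - B (G(B, R) = 4 - (B + 2) = 4 - (2 + B) = 4 + (-2 - B) = 2 - B)
26*(W(-6) + G(-4, p(-3))) = 26*(-6 + (2 - 1*(-4))) = 26*(-6 + (2 + 4)) = 26*(-6 + 6) = 26*0 = 0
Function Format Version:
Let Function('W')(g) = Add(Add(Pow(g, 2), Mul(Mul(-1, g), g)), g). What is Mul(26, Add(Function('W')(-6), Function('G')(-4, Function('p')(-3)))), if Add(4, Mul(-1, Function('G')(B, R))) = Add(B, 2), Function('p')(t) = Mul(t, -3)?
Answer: 0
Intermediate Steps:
Function('W')(g) = g (Function('W')(g) = Add(Add(Pow(g, 2), Mul(-1, Pow(g, 2))), g) = Add(0, g) = g)
Function('p')(t) = Mul(-3, t)
Function('G')(B, R) = Add(2, Mul(-1, B)) (Function('G')(B, R) = Add(4, Mul(-1, Add(B, 2))) = Add(4, Mul(-1, Add(2, B))) = Add(4, Add(-2, Mul(-1, B))) = Add(2, Mul(-1, B)))
Mul(26, Add(Function('W')(-6), Function('G')(-4, Function('p')(-3)))) = Mul(26, Add(-6, Add(2, Mul(-1, -4)))) = Mul(26, Add(-6, Add(2, 4))) = Mul(26, Add(-6, 6)) = Mul(26, 0) = 0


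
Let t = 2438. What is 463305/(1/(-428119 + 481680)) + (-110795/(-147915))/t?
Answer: 1789746734827940329/72123354 ≈ 2.4815e+10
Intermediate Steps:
463305/(1/(-428119 + 481680)) + (-110795/(-147915))/t = 463305/(1/(-428119 + 481680)) - 110795/(-147915)/2438 = 463305/(1/53561) - 110795*(-1/147915)*(1/2438) = 463305/(1/53561) + (22159/29583)*(1/2438) = 463305*53561 + 22159/72123354 = 24815079105 + 22159/72123354 = 1789746734827940329/72123354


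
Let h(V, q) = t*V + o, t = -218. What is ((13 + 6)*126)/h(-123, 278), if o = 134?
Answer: 1197/13474 ≈ 0.088838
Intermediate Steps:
h(V, q) = 134 - 218*V (h(V, q) = -218*V + 134 = 134 - 218*V)
((13 + 6)*126)/h(-123, 278) = ((13 + 6)*126)/(134 - 218*(-123)) = (19*126)/(134 + 26814) = 2394/26948 = 2394*(1/26948) = 1197/13474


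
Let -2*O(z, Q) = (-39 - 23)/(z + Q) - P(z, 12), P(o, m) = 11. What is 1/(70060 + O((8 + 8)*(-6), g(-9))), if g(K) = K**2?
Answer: 30/2101903 ≈ 1.4273e-5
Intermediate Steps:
O(z, Q) = 11/2 + 31/(Q + z) (O(z, Q) = -((-39 - 23)/(z + Q) - 1*11)/2 = -(-62/(Q + z) - 11)/2 = -(-11 - 62/(Q + z))/2 = 11/2 + 31/(Q + z))
1/(70060 + O((8 + 8)*(-6), g(-9))) = 1/(70060 + (62 + 11*(-9)**2 + 11*((8 + 8)*(-6)))/(2*((-9)**2 + (8 + 8)*(-6)))) = 1/(70060 + (62 + 11*81 + 11*(16*(-6)))/(2*(81 + 16*(-6)))) = 1/(70060 + (62 + 891 + 11*(-96))/(2*(81 - 96))) = 1/(70060 + (1/2)*(62 + 891 - 1056)/(-15)) = 1/(70060 + (1/2)*(-1/15)*(-103)) = 1/(70060 + 103/30) = 1/(2101903/30) = 30/2101903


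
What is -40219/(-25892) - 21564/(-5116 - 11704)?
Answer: 308704667/108875860 ≈ 2.8354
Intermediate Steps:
-40219/(-25892) - 21564/(-5116 - 11704) = -40219*(-1/25892) - 21564/(-16820) = 40219/25892 - 21564*(-1/16820) = 40219/25892 + 5391/4205 = 308704667/108875860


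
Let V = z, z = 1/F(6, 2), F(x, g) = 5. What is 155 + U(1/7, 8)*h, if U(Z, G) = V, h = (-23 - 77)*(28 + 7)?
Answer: -545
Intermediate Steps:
z = 1/5 ≈ 0.20000
h = -3500 (h = -100*35 = -3500)
V = 1/5 ≈ 0.20000
U(Z, G) = 1/5
155 + U(1/7, 8)*h = 155 + (1/5)*(-3500) = 155 - 700 = -545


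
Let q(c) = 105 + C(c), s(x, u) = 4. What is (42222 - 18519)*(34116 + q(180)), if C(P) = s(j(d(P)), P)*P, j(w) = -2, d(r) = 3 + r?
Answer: 828206523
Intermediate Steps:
C(P) = 4*P
q(c) = 105 + 4*c
(42222 - 18519)*(34116 + q(180)) = (42222 - 18519)*(34116 + (105 + 4*180)) = 23703*(34116 + (105 + 720)) = 23703*(34116 + 825) = 23703*34941 = 828206523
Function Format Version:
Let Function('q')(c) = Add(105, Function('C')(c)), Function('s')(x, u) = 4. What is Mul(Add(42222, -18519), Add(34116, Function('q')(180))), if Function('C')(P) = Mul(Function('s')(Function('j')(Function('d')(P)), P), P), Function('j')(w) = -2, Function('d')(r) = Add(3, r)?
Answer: 828206523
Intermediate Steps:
Function('C')(P) = Mul(4, P)
Function('q')(c) = Add(105, Mul(4, c))
Mul(Add(42222, -18519), Add(34116, Function('q')(180))) = Mul(Add(42222, -18519), Add(34116, Add(105, Mul(4, 180)))) = Mul(23703, Add(34116, Add(105, 720))) = Mul(23703, Add(34116, 825)) = Mul(23703, 34941) = 828206523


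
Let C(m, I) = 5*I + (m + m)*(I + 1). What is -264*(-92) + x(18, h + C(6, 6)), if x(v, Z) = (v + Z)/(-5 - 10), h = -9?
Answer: 121399/5 ≈ 24280.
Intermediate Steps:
C(m, I) = 5*I + 2*m*(1 + I) (C(m, I) = 5*I + (2*m)*(1 + I) = 5*I + 2*m*(1 + I))
x(v, Z) = -Z/15 - v/15 (x(v, Z) = (Z + v)/(-15) = (Z + v)*(-1/15) = -Z/15 - v/15)
-264*(-92) + x(18, h + C(6, 6)) = -264*(-92) + (-(-9 + (2*6 + 5*6 + 2*6*6))/15 - 1/15*18) = 24288 + (-(-9 + (12 + 30 + 72))/15 - 6/5) = 24288 + (-(-9 + 114)/15 - 6/5) = 24288 + (-1/15*105 - 6/5) = 24288 + (-7 - 6/5) = 24288 - 41/5 = 121399/5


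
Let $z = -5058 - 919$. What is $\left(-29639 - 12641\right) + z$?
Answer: $-48257$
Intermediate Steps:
$z = -5977$
$\left(-29639 - 12641\right) + z = \left(-29639 - 12641\right) - 5977 = -42280 - 5977 = -48257$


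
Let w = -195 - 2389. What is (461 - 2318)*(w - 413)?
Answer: 5565429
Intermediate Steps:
w = -2584
(461 - 2318)*(w - 413) = (461 - 2318)*(-2584 - 413) = -1857*(-2997) = 5565429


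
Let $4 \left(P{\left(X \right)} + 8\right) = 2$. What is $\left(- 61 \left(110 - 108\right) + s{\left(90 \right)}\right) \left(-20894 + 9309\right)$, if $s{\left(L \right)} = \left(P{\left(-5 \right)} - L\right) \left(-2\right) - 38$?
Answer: $-405475$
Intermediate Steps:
$P{\left(X \right)} = - \frac{15}{2}$ ($P{\left(X \right)} = -8 + \frac{1}{4} \cdot 2 = -8 + \frac{1}{2} = - \frac{15}{2}$)
$s{\left(L \right)} = -23 + 2 L$ ($s{\left(L \right)} = \left(- \frac{15}{2} - L\right) \left(-2\right) - 38 = \left(15 + 2 L\right) - 38 = -23 + 2 L$)
$\left(- 61 \left(110 - 108\right) + s{\left(90 \right)}\right) \left(-20894 + 9309\right) = \left(- 61 \left(110 - 108\right) + \left(-23 + 2 \cdot 90\right)\right) \left(-20894 + 9309\right) = \left(\left(-61\right) 2 + \left(-23 + 180\right)\right) \left(-11585\right) = \left(-122 + 157\right) \left(-11585\right) = 35 \left(-11585\right) = -405475$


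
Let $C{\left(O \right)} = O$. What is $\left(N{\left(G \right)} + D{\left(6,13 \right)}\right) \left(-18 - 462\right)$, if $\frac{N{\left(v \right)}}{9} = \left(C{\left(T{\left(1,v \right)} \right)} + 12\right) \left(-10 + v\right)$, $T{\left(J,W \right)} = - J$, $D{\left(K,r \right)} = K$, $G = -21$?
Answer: $1470240$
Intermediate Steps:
$N{\left(v \right)} = -990 + 99 v$ ($N{\left(v \right)} = 9 \left(\left(-1\right) 1 + 12\right) \left(-10 + v\right) = 9 \left(-1 + 12\right) \left(-10 + v\right) = 9 \cdot 11 \left(-10 + v\right) = 9 \left(-110 + 11 v\right) = -990 + 99 v$)
$\left(N{\left(G \right)} + D{\left(6,13 \right)}\right) \left(-18 - 462\right) = \left(\left(-990 + 99 \left(-21\right)\right) + 6\right) \left(-18 - 462\right) = \left(\left(-990 - 2079\right) + 6\right) \left(-480\right) = \left(-3069 + 6\right) \left(-480\right) = \left(-3063\right) \left(-480\right) = 1470240$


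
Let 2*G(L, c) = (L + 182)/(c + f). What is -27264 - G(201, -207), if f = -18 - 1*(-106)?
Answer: -6488449/238 ≈ -27262.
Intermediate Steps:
f = 88 (f = -18 + 106 = 88)
G(L, c) = (182 + L)/(2*(88 + c)) (G(L, c) = ((L + 182)/(c + 88))/2 = ((182 + L)/(88 + c))/2 = (182 + L)/(2*(88 + c)))
-27264 - G(201, -207) = -27264 - (182 + 201)/(2*(88 - 207)) = -27264 - 383/(2*(-119)) = -27264 - (-1)*383/(2*119) = -27264 - 1*(-383/238) = -27264 + 383/238 = -6488449/238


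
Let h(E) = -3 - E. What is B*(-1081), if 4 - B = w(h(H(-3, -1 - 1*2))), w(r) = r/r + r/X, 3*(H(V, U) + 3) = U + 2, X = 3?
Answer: -28106/9 ≈ -3122.9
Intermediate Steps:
H(V, U) = -7/3 + U/3 (H(V, U) = -3 + (U + 2)/3 = -3 + (2 + U)/3 = -3 + (⅔ + U/3) = -7/3 + U/3)
w(r) = 1 + r/3 (w(r) = r/r + r/3 = 1 + r*(⅓) = 1 + r/3)
B = 26/9 (B = 4 - (1 + (-3 - (-7/3 + (-1 - 1*2)/3))/3) = 4 - (1 + (-3 - (-7/3 + (-1 - 2)/3))/3) = 4 - (1 + (-3 - (-7/3 + (⅓)*(-3)))/3) = 4 - (1 + (-3 - (-7/3 - 1))/3) = 4 - (1 + (-3 - 1*(-10/3))/3) = 4 - (1 + (-3 + 10/3)/3) = 4 - (1 + (⅓)*(⅓)) = 4 - (1 + ⅑) = 4 - 1*10/9 = 4 - 10/9 = 26/9 ≈ 2.8889)
B*(-1081) = (26/9)*(-1081) = -28106/9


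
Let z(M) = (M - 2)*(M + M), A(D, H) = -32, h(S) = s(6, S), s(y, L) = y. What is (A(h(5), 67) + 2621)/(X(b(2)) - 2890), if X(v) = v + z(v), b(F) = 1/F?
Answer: -2589/2891 ≈ -0.89554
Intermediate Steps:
h(S) = 6
z(M) = 2*M*(-2 + M) (z(M) = (-2 + M)*(2*M) = 2*M*(-2 + M))
X(v) = v + 2*v*(-2 + v)
(A(h(5), 67) + 2621)/(X(b(2)) - 2890) = (-32 + 2621)/((-3 + 2/2)/2 - 2890) = 2589/((-3 + 2*(1/2))/2 - 2890) = 2589/((-3 + 1)/2 - 2890) = 2589/((1/2)*(-2) - 2890) = 2589/(-1 - 2890) = 2589/(-2891) = 2589*(-1/2891) = -2589/2891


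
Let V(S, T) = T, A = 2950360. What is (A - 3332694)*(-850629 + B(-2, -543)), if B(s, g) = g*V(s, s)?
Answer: 324809173362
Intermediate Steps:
B(s, g) = g*s
(A - 3332694)*(-850629 + B(-2, -543)) = (2950360 - 3332694)*(-850629 - 543*(-2)) = -382334*(-850629 + 1086) = -382334*(-849543) = 324809173362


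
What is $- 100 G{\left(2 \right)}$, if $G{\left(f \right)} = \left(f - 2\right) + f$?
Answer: $-200$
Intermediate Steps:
$G{\left(f \right)} = -2 + 2 f$ ($G{\left(f \right)} = \left(f - 2\right) + f = \left(-2 + f\right) + f = -2 + 2 f$)
$- 100 G{\left(2 \right)} = - 100 \left(-2 + 2 \cdot 2\right) = - 100 \left(-2 + 4\right) = \left(-100\right) 2 = -200$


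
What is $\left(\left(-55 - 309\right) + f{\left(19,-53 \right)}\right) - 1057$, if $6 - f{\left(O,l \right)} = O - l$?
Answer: $-1487$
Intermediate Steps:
$f{\left(O,l \right)} = 6 + l - O$ ($f{\left(O,l \right)} = 6 - \left(O - l\right) = 6 + l - O$)
$\left(\left(-55 - 309\right) + f{\left(19,-53 \right)}\right) - 1057 = \left(\left(-55 - 309\right) - 66\right) - 1057 = \left(-364 - 66\right) - 1057 = -430 - 1057 = -1487$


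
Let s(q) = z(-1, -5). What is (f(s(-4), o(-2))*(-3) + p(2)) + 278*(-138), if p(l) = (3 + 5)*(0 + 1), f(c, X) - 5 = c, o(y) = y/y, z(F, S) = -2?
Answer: -38365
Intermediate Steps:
o(y) = 1
s(q) = -2
f(c, X) = 5 + c
p(l) = 8 (p(l) = 8*1 = 8)
(f(s(-4), o(-2))*(-3) + p(2)) + 278*(-138) = ((5 - 2)*(-3) + 8) + 278*(-138) = (3*(-3) + 8) - 38364 = (-9 + 8) - 38364 = -1 - 38364 = -38365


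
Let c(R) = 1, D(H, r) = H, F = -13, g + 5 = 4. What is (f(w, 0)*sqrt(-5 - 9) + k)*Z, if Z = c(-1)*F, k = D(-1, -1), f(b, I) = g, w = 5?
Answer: 13 + 13*I*sqrt(14) ≈ 13.0 + 48.642*I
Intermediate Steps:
g = -1 (g = -5 + 4 = -1)
f(b, I) = -1
k = -1
Z = -13 (Z = 1*(-13) = -13)
(f(w, 0)*sqrt(-5 - 9) + k)*Z = (-sqrt(-5 - 9) - 1)*(-13) = (-sqrt(-14) - 1)*(-13) = (-I*sqrt(14) - 1)*(-13) = (-1 - I*sqrt(14))*(-13) = 13 + 13*I*sqrt(14)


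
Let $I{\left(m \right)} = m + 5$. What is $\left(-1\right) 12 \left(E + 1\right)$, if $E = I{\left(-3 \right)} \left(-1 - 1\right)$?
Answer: $36$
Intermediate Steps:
$I{\left(m \right)} = 5 + m$
$E = -4$ ($E = \left(5 - 3\right) \left(-1 - 1\right) = 2 \left(-2\right) = -4$)
$\left(-1\right) 12 \left(E + 1\right) = \left(-1\right) 12 \left(-4 + 1\right) = \left(-12\right) \left(-3\right) = 36$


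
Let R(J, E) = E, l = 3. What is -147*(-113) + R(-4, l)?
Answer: 16614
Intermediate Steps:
-147*(-113) + R(-4, l) = -147*(-113) + 3 = 16611 + 3 = 16614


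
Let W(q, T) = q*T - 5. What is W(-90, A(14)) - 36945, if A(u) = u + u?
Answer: -39470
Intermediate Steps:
A(u) = 2*u
W(q, T) = -5 + T*q (W(q, T) = T*q - 5 = -5 + T*q)
W(-90, A(14)) - 36945 = (-5 + (2*14)*(-90)) - 36945 = (-5 + 28*(-90)) - 36945 = (-5 - 2520) - 36945 = -2525 - 36945 = -39470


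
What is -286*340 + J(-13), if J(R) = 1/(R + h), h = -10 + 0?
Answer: -2236521/23 ≈ -97240.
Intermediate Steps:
h = -10
J(R) = 1/(-10 + R) (J(R) = 1/(R - 10) = 1/(-10 + R))
-286*340 + J(-13) = -286*340 + 1/(-10 - 13) = -97240 + 1/(-23) = -97240 - 1/23 = -2236521/23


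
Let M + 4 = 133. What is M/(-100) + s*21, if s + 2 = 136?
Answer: 281271/100 ≈ 2812.7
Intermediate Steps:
M = 129 (M = -4 + 133 = 129)
s = 134 (s = -2 + 136 = 134)
M/(-100) + s*21 = 129/(-100) + 134*21 = 129*(-1/100) + 2814 = -129/100 + 2814 = 281271/100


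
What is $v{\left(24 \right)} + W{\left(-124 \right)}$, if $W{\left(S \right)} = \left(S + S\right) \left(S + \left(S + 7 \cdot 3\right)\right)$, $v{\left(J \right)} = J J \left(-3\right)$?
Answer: $54568$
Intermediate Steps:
$v{\left(J \right)} = - 3 J^{2}$ ($v{\left(J \right)} = J^{2} \left(-3\right) = - 3 J^{2}$)
$W{\left(S \right)} = 2 S \left(21 + 2 S\right)$ ($W{\left(S \right)} = 2 S \left(S + \left(S + 21\right)\right) = 2 S \left(S + \left(21 + S\right)\right) = 2 S \left(21 + 2 S\right)$)
$v{\left(24 \right)} + W{\left(-124 \right)} = - 3 \cdot 24^{2} + 2 \left(-124\right) \left(21 + 2 \left(-124\right)\right) = \left(-3\right) 576 + 2 \left(-124\right) \left(21 - 248\right) = -1728 + 2 \left(-124\right) \left(-227\right) = -1728 + 56296 = 54568$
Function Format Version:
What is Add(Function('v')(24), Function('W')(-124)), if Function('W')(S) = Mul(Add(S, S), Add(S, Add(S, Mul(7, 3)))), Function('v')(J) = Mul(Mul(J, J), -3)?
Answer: 54568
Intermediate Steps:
Function('v')(J) = Mul(-3, Pow(J, 2)) (Function('v')(J) = Mul(Pow(J, 2), -3) = Mul(-3, Pow(J, 2)))
Function('W')(S) = Mul(2, S, Add(21, Mul(2, S))) (Function('W')(S) = Mul(Mul(2, S), Add(S, Add(S, 21))) = Mul(Mul(2, S), Add(S, Add(21, S))) = Mul(Mul(2, S), Add(21, Mul(2, S))) = Mul(2, S, Add(21, Mul(2, S))))
Add(Function('v')(24), Function('W')(-124)) = Add(Mul(-3, Pow(24, 2)), Mul(2, -124, Add(21, Mul(2, -124)))) = Add(Mul(-3, 576), Mul(2, -124, Add(21, -248))) = Add(-1728, Mul(2, -124, -227)) = Add(-1728, 56296) = 54568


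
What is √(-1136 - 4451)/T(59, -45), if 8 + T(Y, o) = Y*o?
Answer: -I*√5587/2663 ≈ -0.028068*I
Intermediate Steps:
T(Y, o) = -8 + Y*o
√(-1136 - 4451)/T(59, -45) = √(-1136 - 4451)/(-8 + 59*(-45)) = √(-5587)/(-8 - 2655) = (I*√5587)/(-2663) = (I*√5587)*(-1/2663) = -I*√5587/2663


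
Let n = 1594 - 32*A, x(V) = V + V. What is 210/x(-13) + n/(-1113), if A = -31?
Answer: -50161/4823 ≈ -10.400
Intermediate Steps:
x(V) = 2*V
n = 2586 (n = 1594 - 32*(-31) = 1594 - 1*(-992) = 1594 + 992 = 2586)
210/x(-13) + n/(-1113) = 210/((2*(-13))) + 2586/(-1113) = 210/(-26) + 2586*(-1/1113) = 210*(-1/26) - 862/371 = -105/13 - 862/371 = -50161/4823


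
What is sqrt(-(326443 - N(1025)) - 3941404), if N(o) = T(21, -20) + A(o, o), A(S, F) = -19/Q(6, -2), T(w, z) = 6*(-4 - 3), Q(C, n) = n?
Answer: I*sqrt(17071518)/2 ≈ 2065.9*I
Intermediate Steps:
T(w, z) = -42 (T(w, z) = 6*(-7) = -42)
A(S, F) = 19/2 (A(S, F) = -19/(-2) = -19*(-1/2) = 19/2)
N(o) = -65/2 (N(o) = -42 + 19/2 = -65/2)
sqrt(-(326443 - N(1025)) - 3941404) = sqrt(-(326443 - 1*(-65/2)) - 3941404) = sqrt(-(326443 + 65/2) - 3941404) = sqrt(-1*652951/2 - 3941404) = sqrt(-652951/2 - 3941404) = sqrt(-8535759/2) = I*sqrt(17071518)/2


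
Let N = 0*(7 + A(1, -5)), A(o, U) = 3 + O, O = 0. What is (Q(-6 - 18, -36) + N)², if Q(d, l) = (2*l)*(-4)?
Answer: 82944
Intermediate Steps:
A(o, U) = 3 (A(o, U) = 3 + 0 = 3)
Q(d, l) = -8*l
N = 0 (N = 0*(7 + 3) = 0*10 = 0)
(Q(-6 - 18, -36) + N)² = (-8*(-36) + 0)² = (288 + 0)² = 288² = 82944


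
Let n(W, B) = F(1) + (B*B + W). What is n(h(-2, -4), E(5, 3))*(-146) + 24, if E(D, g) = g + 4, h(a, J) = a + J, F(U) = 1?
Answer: -6400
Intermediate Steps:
h(a, J) = J + a
E(D, g) = 4 + g
n(W, B) = 1 + W + B² (n(W, B) = 1 + (B*B + W) = 1 + (B² + W) = 1 + (W + B²) = 1 + W + B²)
n(h(-2, -4), E(5, 3))*(-146) + 24 = (1 + (-4 - 2) + (4 + 3)²)*(-146) + 24 = (1 - 6 + 7²)*(-146) + 24 = (1 - 6 + 49)*(-146) + 24 = 44*(-146) + 24 = -6424 + 24 = -6400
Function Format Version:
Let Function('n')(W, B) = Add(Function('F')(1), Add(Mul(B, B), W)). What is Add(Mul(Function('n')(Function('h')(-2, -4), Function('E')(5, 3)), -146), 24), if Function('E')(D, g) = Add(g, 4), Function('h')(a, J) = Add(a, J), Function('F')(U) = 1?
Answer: -6400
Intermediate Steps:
Function('h')(a, J) = Add(J, a)
Function('E')(D, g) = Add(4, g)
Function('n')(W, B) = Add(1, W, Pow(B, 2)) (Function('n')(W, B) = Add(1, Add(Mul(B, B), W)) = Add(1, Add(Pow(B, 2), W)) = Add(1, Add(W, Pow(B, 2))) = Add(1, W, Pow(B, 2)))
Add(Mul(Function('n')(Function('h')(-2, -4), Function('E')(5, 3)), -146), 24) = Add(Mul(Add(1, Add(-4, -2), Pow(Add(4, 3), 2)), -146), 24) = Add(Mul(Add(1, -6, Pow(7, 2)), -146), 24) = Add(Mul(Add(1, -6, 49), -146), 24) = Add(Mul(44, -146), 24) = Add(-6424, 24) = -6400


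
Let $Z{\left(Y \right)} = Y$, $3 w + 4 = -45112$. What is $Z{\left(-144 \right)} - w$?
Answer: $\frac{44684}{3} \approx 14895.0$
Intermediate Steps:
$w = - \frac{45116}{3}$ ($w = - \frac{4}{3} + \frac{1}{3} \left(-45112\right) = - \frac{4}{3} - \frac{45112}{3} = - \frac{45116}{3} \approx -15039.0$)
$Z{\left(-144 \right)} - w = -144 - - \frac{45116}{3} = -144 + \frac{45116}{3} = \frac{44684}{3}$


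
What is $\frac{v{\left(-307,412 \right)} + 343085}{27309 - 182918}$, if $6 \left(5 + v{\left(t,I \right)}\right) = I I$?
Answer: $- \frac{1114112}{466827} \approx -2.3866$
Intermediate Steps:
$v{\left(t,I \right)} = -5 + \frac{I^{2}}{6}$ ($v{\left(t,I \right)} = -5 + \frac{I I}{6} = -5 + \frac{I^{2}}{6}$)
$\frac{v{\left(-307,412 \right)} + 343085}{27309 - 182918} = \frac{\left(-5 + \frac{412^{2}}{6}\right) + 343085}{27309 - 182918} = \frac{\left(-5 + \frac{1}{6} \cdot 169744\right) + 343085}{-155609} = \left(\left(-5 + \frac{84872}{3}\right) + 343085\right) \left(- \frac{1}{155609}\right) = \left(\frac{84857}{3} + 343085\right) \left(- \frac{1}{155609}\right) = \frac{1114112}{3} \left(- \frac{1}{155609}\right) = - \frac{1114112}{466827}$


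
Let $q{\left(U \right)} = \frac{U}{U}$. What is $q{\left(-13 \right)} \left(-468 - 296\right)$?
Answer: $-764$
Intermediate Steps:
$q{\left(U \right)} = 1$
$q{\left(-13 \right)} \left(-468 - 296\right) = 1 \left(-468 - 296\right) = 1 \left(-764\right) = -764$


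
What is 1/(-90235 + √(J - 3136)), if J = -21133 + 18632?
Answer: -90235/8142360862 - I*√5637/8142360862 ≈ -1.1082e-5 - 9.2209e-9*I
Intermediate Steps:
J = -2501
1/(-90235 + √(J - 3136)) = 1/(-90235 + √(-2501 - 3136)) = 1/(-90235 + √(-5637)) = 1/(-90235 + I*√5637)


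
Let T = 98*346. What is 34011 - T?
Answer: 103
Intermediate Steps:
T = 33908
34011 - T = 34011 - 1*33908 = 34011 - 33908 = 103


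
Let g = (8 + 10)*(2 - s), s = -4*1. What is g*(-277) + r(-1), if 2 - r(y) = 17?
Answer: -29931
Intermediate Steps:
s = -4
r(y) = -15 (r(y) = 2 - 1*17 = 2 - 17 = -15)
g = 108 (g = (8 + 10)*(2 - 1*(-4)) = 18*(2 + 4) = 18*6 = 108)
g*(-277) + r(-1) = 108*(-277) - 15 = -29916 - 15 = -29931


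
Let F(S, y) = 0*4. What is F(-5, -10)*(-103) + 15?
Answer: 15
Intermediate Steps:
F(S, y) = 0
F(-5, -10)*(-103) + 15 = 0*(-103) + 15 = 0 + 15 = 15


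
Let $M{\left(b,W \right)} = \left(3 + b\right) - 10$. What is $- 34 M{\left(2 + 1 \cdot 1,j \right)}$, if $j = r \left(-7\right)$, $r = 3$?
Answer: $136$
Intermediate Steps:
$j = -21$ ($j = 3 \left(-7\right) = -21$)
$M{\left(b,W \right)} = -7 + b$
$- 34 M{\left(2 + 1 \cdot 1,j \right)} = - 34 \left(-7 + \left(2 + 1 \cdot 1\right)\right) = - 34 \left(-7 + \left(2 + 1\right)\right) = - 34 \left(-7 + 3\right) = \left(-34\right) \left(-4\right) = 136$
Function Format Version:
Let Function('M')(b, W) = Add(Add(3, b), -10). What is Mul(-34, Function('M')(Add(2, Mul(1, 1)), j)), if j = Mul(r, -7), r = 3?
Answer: 136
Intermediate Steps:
j = -21 (j = Mul(3, -7) = -21)
Function('M')(b, W) = Add(-7, b)
Mul(-34, Function('M')(Add(2, Mul(1, 1)), j)) = Mul(-34, Add(-7, Add(2, Mul(1, 1)))) = Mul(-34, Add(-7, Add(2, 1))) = Mul(-34, Add(-7, 3)) = Mul(-34, -4) = 136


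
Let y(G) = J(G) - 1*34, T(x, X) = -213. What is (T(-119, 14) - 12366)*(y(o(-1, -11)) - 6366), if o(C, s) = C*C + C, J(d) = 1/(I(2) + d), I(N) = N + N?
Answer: 322009821/4 ≈ 8.0502e+7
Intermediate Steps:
I(N) = 2*N
J(d) = 1/(4 + d) (J(d) = 1/(2*2 + d) = 1/(4 + d))
o(C, s) = C + C**2 (o(C, s) = C**2 + C = C + C**2)
y(G) = -34 + 1/(4 + G) (y(G) = 1/(4 + G) - 1*34 = 1/(4 + G) - 34 = -34 + 1/(4 + G))
(T(-119, 14) - 12366)*(y(o(-1, -11)) - 6366) = (-213 - 12366)*((-135 - (-34)*(1 - 1))/(4 - (1 - 1)) - 6366) = -12579*((-135 - (-34)*0)/(4 - 1*0) - 6366) = -12579*((-135 - 34*0)/(4 + 0) - 6366) = -12579*((-135 + 0)/4 - 6366) = -12579*((1/4)*(-135) - 6366) = -12579*(-135/4 - 6366) = -12579*(-25599/4) = 322009821/4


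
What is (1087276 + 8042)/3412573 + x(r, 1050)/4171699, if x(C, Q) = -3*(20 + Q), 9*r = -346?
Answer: 4558382645952/14236227371527 ≈ 0.32020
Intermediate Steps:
r = -346/9 (r = (⅑)*(-346) = -346/9 ≈ -38.444)
x(C, Q) = -60 - 3*Q
(1087276 + 8042)/3412573 + x(r, 1050)/4171699 = (1087276 + 8042)/3412573 + (-60 - 3*1050)/4171699 = 1095318*(1/3412573) + (-60 - 3150)*(1/4171699) = 1095318/3412573 - 3210*1/4171699 = 1095318/3412573 - 3210/4171699 = 4558382645952/14236227371527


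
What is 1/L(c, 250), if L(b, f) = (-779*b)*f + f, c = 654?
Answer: -1/127366250 ≈ -7.8514e-9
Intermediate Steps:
L(b, f) = f - 779*b*f (L(b, f) = -779*b*f + f = f - 779*b*f)
1/L(c, 250) = 1/(250*(1 - 779*654)) = 1/(250*(1 - 509466)) = 1/(250*(-509465)) = 1/(-127366250) = -1/127366250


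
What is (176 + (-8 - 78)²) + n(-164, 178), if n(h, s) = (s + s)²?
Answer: 134308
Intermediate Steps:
n(h, s) = 4*s² (n(h, s) = (2*s)² = 4*s²)
(176 + (-8 - 78)²) + n(-164, 178) = (176 + (-8 - 78)²) + 4*178² = (176 + (-86)²) + 4*31684 = (176 + 7396) + 126736 = 7572 + 126736 = 134308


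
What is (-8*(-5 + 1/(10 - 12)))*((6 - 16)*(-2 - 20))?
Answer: 9680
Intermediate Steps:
(-8*(-5 + 1/(10 - 12)))*((6 - 16)*(-2 - 20)) = (-8*(-5 + 1/(-2)))*(-10*(-22)) = -8*(-5 - 1/2)*220 = -8*(-11/2)*220 = 44*220 = 9680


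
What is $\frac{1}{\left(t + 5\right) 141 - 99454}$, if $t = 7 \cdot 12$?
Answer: $- \frac{1}{86905} \approx -1.1507 \cdot 10^{-5}$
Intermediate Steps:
$t = 84$
$\frac{1}{\left(t + 5\right) 141 - 99454} = \frac{1}{\left(84 + 5\right) 141 - 99454} = \frac{1}{89 \cdot 141 - 99454} = \frac{1}{12549 - 99454} = \frac{1}{-86905} = - \frac{1}{86905}$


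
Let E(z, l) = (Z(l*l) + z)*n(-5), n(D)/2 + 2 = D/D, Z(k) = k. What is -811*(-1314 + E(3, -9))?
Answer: 1201902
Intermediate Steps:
n(D) = -2 (n(D) = -4 + 2*(D/D) = -4 + 2*1 = -4 + 2 = -2)
E(z, l) = -2*z - 2*l**2 (E(z, l) = (l*l + z)*(-2) = (l**2 + z)*(-2) = (z + l**2)*(-2) = -2*z - 2*l**2)
-811*(-1314 + E(3, -9)) = -811*(-1314 + (-2*3 - 2*(-9)**2)) = -811*(-1314 + (-6 - 2*81)) = -811*(-1314 + (-6 - 162)) = -811*(-1314 - 168) = -811*(-1482) = 1201902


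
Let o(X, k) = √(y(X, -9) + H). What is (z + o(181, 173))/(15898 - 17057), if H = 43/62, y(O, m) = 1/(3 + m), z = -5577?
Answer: 5577/1159 - 7*√93/107787 ≈ 4.8113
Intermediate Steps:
H = 43/62 (H = 43*(1/62) = 43/62 ≈ 0.69355)
o(X, k) = 7*√93/93 (o(X, k) = √(1/(3 - 9) + 43/62) = √(1/(-6) + 43/62) = √(-⅙ + 43/62) = √(49/93) = 7*√93/93)
(z + o(181, 173))/(15898 - 17057) = (-5577 + 7*√93/93)/(15898 - 17057) = (-5577 + 7*√93/93)/(-1159) = (-5577 + 7*√93/93)*(-1/1159) = 5577/1159 - 7*√93/107787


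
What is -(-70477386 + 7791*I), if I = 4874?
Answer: 32504052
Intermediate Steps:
-(-70477386 + 7791*I) = -7791/(1/(-9046 + 4874)) = -7791/(1/(-4172)) = -7791/(-1/4172) = -7791*(-4172) = 32504052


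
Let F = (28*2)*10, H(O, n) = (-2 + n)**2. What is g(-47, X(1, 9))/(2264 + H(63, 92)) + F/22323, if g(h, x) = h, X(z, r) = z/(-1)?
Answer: 679237/33050796 ≈ 0.020551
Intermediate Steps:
X(z, r) = -z (X(z, r) = z*(-1) = -z)
F = 560 (F = 56*10 = 560)
g(-47, X(1, 9))/(2264 + H(63, 92)) + F/22323 = -47/(2264 + (-2 + 92)**2) + 560/22323 = -47/(2264 + 90**2) + 560*(1/22323) = -47/(2264 + 8100) + 80/3189 = -47/10364 + 80/3189 = 679237/33050796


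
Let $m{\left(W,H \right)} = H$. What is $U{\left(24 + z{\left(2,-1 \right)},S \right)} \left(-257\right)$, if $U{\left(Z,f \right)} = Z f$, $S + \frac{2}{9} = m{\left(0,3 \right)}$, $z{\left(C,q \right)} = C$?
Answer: $- \frac{167050}{9} \approx -18561.0$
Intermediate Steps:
$S = \frac{25}{9}$ ($S = - \frac{2}{9} + 3 = \frac{25}{9} \approx 2.7778$)
$U{\left(24 + z{\left(2,-1 \right)},S \right)} \left(-257\right) = \left(24 + 2\right) \frac{25}{9} \left(-257\right) = 26 \cdot \frac{25}{9} \left(-257\right) = \frac{650}{9} \left(-257\right) = - \frac{167050}{9}$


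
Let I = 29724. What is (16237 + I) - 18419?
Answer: 27542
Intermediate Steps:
(16237 + I) - 18419 = (16237 + 29724) - 18419 = 45961 - 18419 = 27542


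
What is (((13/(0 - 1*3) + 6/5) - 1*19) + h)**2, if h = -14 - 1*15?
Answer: 588289/225 ≈ 2614.6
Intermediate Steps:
h = -29 (h = -14 - 15 = -29)
(((13/(0 - 1*3) + 6/5) - 1*19) + h)**2 = (((13/(0 - 1*3) + 6/5) - 1*19) - 29)**2 = (((13/(0 - 3) + 6*(1/5)) - 19) - 29)**2 = (((13/(-3) + 6/5) - 19) - 29)**2 = (((13*(-1/3) + 6/5) - 19) - 29)**2 = (((-13/3 + 6/5) - 19) - 29)**2 = ((-47/15 - 19) - 29)**2 = (-332/15 - 29)**2 = (-767/15)**2 = 588289/225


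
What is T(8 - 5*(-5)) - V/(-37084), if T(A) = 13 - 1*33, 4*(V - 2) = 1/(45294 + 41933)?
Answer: -258777387623/12938904272 ≈ -20.000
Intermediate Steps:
V = 697817/348908 (V = 2 + 1/(4*(45294 + 41933)) = 2 + (1/4)/87227 = 2 + (1/4)*(1/87227) = 2 + 1/348908 = 697817/348908 ≈ 2.0000)
T(A) = -20 (T(A) = 13 - 33 = -20)
T(8 - 5*(-5)) - V/(-37084) = -20 - 697817/(348908*(-37084)) = -20 - 697817*(-1)/(348908*37084) = -20 - 1*(-697817/12938904272) = -20 + 697817/12938904272 = -258777387623/12938904272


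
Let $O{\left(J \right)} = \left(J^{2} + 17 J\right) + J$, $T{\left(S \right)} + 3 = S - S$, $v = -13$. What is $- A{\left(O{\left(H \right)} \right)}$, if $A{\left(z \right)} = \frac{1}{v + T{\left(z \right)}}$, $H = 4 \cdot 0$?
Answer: $\frac{1}{16} \approx 0.0625$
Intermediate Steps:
$H = 0$
$T{\left(S \right)} = -3$ ($T{\left(S \right)} = -3 + \left(S - S\right) = -3 + 0 = -3$)
$O{\left(J \right)} = J^{2} + 18 J$
$A{\left(z \right)} = - \frac{1}{16}$ ($A{\left(z \right)} = \frac{1}{-13 - 3} = \frac{1}{-16} = - \frac{1}{16}$)
$- A{\left(O{\left(H \right)} \right)} = \left(-1\right) \left(- \frac{1}{16}\right) = \frac{1}{16}$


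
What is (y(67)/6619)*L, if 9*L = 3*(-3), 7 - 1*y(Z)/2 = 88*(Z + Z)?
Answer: 23570/6619 ≈ 3.5610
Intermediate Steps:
y(Z) = 14 - 352*Z (y(Z) = 14 - 176*(Z + Z) = 14 - 176*2*Z = 14 - 352*Z)
L = -1 (L = (3*(-3))/9 = (⅑)*(-9) = -1)
(y(67)/6619)*L = ((14 - 352*67)/6619)*(-1) = ((14 - 23584)*(1/6619))*(-1) = -23570*1/6619*(-1) = -23570/6619*(-1) = 23570/6619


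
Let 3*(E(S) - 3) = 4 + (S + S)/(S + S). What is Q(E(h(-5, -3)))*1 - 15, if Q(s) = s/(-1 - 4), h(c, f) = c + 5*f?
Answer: -239/15 ≈ -15.933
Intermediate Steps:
E(S) = 14/3 (E(S) = 3 + (4 + (S + S)/(S + S))/3 = 3 + (4 + (2*S)/((2*S)))/3 = 3 + (4 + (2*S)*(1/(2*S)))/3 = 3 + (4 + 1)/3 = 3 + (1/3)*5 = 3 + 5/3 = 14/3)
Q(s) = -s/5 (Q(s) = s/(-5) = s*(-1/5) = -s/5)
Q(E(h(-5, -3)))*1 - 15 = -1/5*14/3*1 - 15 = -14/15*1 - 15 = -14/15 - 15 = -239/15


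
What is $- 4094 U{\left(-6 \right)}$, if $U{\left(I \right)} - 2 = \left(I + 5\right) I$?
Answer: $-32752$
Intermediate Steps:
$U{\left(I \right)} = 2 + I \left(5 + I\right)$ ($U{\left(I \right)} = 2 + \left(I + 5\right) I = 2 + \left(5 + I\right) I = 2 + I \left(5 + I\right)$)
$- 4094 U{\left(-6 \right)} = - 4094 \left(2 + \left(-6\right)^{2} + 5 \left(-6\right)\right) = - 4094 \left(2 + 36 - 30\right) = \left(-4094\right) 8 = -32752$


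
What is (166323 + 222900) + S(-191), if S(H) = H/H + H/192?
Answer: 74730817/192 ≈ 3.8922e+5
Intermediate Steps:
S(H) = 1 + H/192 (S(H) = 1 + H*(1/192) = 1 + H/192)
(166323 + 222900) + S(-191) = (166323 + 222900) + (1 + (1/192)*(-191)) = 389223 + (1 - 191/192) = 389223 + 1/192 = 74730817/192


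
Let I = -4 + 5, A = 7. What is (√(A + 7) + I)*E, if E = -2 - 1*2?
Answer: -4 - 4*√14 ≈ -18.967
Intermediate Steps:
E = -4 (E = -2 - 2 = -4)
I = 1
(√(A + 7) + I)*E = (√(7 + 7) + 1)*(-4) = (√14 + 1)*(-4) = (1 + √14)*(-4) = -4 - 4*√14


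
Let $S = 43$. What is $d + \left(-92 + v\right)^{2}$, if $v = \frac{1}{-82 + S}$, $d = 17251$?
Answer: $\frac{39119692}{1521} \approx 25720.0$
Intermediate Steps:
$v = - \frac{1}{39}$ ($v = \frac{1}{-82 + 43} = \frac{1}{-39} = - \frac{1}{39} \approx -0.025641$)
$d + \left(-92 + v\right)^{2} = 17251 + \left(-92 - \frac{1}{39}\right)^{2} = 17251 + \left(- \frac{3589}{39}\right)^{2} = 17251 + \frac{12880921}{1521} = \frac{39119692}{1521}$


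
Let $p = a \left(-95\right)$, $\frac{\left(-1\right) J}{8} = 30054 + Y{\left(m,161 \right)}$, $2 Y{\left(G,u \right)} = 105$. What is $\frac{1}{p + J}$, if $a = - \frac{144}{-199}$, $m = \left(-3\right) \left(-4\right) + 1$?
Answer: $- \frac{199}{47943228} \approx -4.1507 \cdot 10^{-6}$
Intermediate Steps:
$m = 13$ ($m = 12 + 1 = 13$)
$Y{\left(G,u \right)} = \frac{105}{2}$ ($Y{\left(G,u \right)} = \frac{1}{2} \cdot 105 = \frac{105}{2}$)
$a = \frac{144}{199}$ ($a = \left(-144\right) \left(- \frac{1}{199}\right) = \frac{144}{199} \approx 0.72362$)
$J = -240852$ ($J = - 8 \left(30054 + \frac{105}{2}\right) = \left(-8\right) \frac{60213}{2} = -240852$)
$p = - \frac{13680}{199}$ ($p = \frac{144}{199} \left(-95\right) = - \frac{13680}{199} \approx -68.744$)
$\frac{1}{p + J} = \frac{1}{- \frac{13680}{199} - 240852} = \frac{1}{- \frac{47943228}{199}} = - \frac{199}{47943228}$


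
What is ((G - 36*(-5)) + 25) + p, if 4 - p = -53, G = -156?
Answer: 106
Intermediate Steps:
p = 57 (p = 4 - 1*(-53) = 4 + 53 = 57)
((G - 36*(-5)) + 25) + p = ((-156 - 36*(-5)) + 25) + 57 = ((-156 - 1*(-180)) + 25) + 57 = ((-156 + 180) + 25) + 57 = (24 + 25) + 57 = 49 + 57 = 106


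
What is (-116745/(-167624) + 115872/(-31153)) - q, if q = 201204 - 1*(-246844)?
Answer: -2339718172969799/5221990472 ≈ -4.4805e+5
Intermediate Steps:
q = 448048 (q = 201204 + 246844 = 448048)
(-116745/(-167624) + 115872/(-31153)) - q = (-116745/(-167624) + 115872/(-31153)) - 1*448048 = (-116745*(-1/167624) + 115872*(-1/31153)) - 448048 = (116745/167624 - 115872/31153) - 448048 = -15785971143/5221990472 - 448048 = -2339718172969799/5221990472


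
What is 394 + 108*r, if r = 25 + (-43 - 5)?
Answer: -2090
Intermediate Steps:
r = -23 (r = 25 - 48 = -23)
394 + 108*r = 394 + 108*(-23) = 394 - 2484 = -2090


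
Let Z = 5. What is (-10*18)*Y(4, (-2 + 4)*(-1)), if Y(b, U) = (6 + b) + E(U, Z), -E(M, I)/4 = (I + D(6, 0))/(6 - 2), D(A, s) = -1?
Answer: -1080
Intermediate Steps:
E(M, I) = 1 - I (E(M, I) = -4*(I - 1)/(6 - 2) = -4*(-1 + I)/4 = -4*(-1/4 + I/4) = 1 - I)
Y(b, U) = 2 + b (Y(b, U) = (6 + b) + (1 - 1*5) = (6 + b) + (1 - 5) = (6 + b) - 4 = 2 + b)
(-10*18)*Y(4, (-2 + 4)*(-1)) = (-10*18)*(2 + 4) = -180*6 = -1080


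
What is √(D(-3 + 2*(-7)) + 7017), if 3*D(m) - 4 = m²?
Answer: 4*√4002/3 ≈ 84.349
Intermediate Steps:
D(m) = 4/3 + m²/3
√(D(-3 + 2*(-7)) + 7017) = √((4/3 + (-3 + 2*(-7))²/3) + 7017) = √((4/3 + (-3 - 14)²/3) + 7017) = √((4/3 + (⅓)*(-17)²) + 7017) = √((4/3 + (⅓)*289) + 7017) = √((4/3 + 289/3) + 7017) = √(293/3 + 7017) = √(21344/3) = 4*√4002/3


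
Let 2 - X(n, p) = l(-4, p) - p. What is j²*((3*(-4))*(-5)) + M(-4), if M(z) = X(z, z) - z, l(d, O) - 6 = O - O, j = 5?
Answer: 1496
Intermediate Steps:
l(d, O) = 6 (l(d, O) = 6 + (O - O) = 6 + 0 = 6)
X(n, p) = -4 + p (X(n, p) = 2 - (6 - p) = 2 + (-6 + p) = -4 + p)
M(z) = -4 (M(z) = (-4 + z) - z = -4)
j²*((3*(-4))*(-5)) + M(-4) = 5²*((3*(-4))*(-5)) - 4 = 25*(-12*(-5)) - 4 = 25*60 - 4 = 1500 - 4 = 1496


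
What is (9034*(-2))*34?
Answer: -614312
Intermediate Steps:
(9034*(-2))*34 = -18068*34 = -614312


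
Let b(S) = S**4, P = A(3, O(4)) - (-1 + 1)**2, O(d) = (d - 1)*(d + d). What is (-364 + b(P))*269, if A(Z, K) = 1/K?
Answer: -32486178547/331776 ≈ -97916.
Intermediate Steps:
O(d) = 2*d*(-1 + d) (O(d) = (-1 + d)*(2*d) = 2*d*(-1 + d))
A(Z, K) = 1/K
P = 1/24 (P = 1/(2*4*(-1 + 4)) - (-1 + 1)**2 = 1/(2*4*3) - 1*0**2 = 1/24 - 1*0 = 1/24 + 0 = 1/24 ≈ 0.041667)
(-364 + b(P))*269 = (-364 + (1/24)**4)*269 = (-364 + 1/331776)*269 = -120766463/331776*269 = -32486178547/331776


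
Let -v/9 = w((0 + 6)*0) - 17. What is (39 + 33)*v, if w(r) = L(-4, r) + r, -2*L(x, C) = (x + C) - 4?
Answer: 8424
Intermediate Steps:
L(x, C) = 2 - C/2 - x/2 (L(x, C) = -((x + C) - 4)/2 = -((C + x) - 4)/2 = -(-4 + C + x)/2 = 2 - C/2 - x/2)
w(r) = 4 + r/2 (w(r) = (2 - r/2 - ½*(-4)) + r = (2 - r/2 + 2) + r = (4 - r/2) + r = 4 + r/2)
v = 117 (v = -9*((4 + ((0 + 6)*0)/2) - 17) = -9*((4 + (6*0)/2) - 17) = -9*((4 + (½)*0) - 17) = -9*((4 + 0) - 17) = -9*(4 - 17) = -9*(-13) = 117)
(39 + 33)*v = (39 + 33)*117 = 72*117 = 8424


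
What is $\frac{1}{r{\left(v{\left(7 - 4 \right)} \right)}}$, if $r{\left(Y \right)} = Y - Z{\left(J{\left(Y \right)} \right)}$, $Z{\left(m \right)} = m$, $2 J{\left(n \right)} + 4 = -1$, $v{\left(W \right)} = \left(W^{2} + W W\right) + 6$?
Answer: $\frac{2}{53} \approx 0.037736$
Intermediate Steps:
$v{\left(W \right)} = 6 + 2 W^{2}$ ($v{\left(W \right)} = \left(W^{2} + W^{2}\right) + 6 = 2 W^{2} + 6 = 6 + 2 W^{2}$)
$J{\left(n \right)} = - \frac{5}{2}$ ($J{\left(n \right)} = -2 + \frac{1}{2} \left(-1\right) = -2 - \frac{1}{2} = - \frac{5}{2}$)
$r{\left(Y \right)} = \frac{5}{2} + Y$ ($r{\left(Y \right)} = Y - - \frac{5}{2} = Y + \frac{5}{2} = \frac{5}{2} + Y$)
$\frac{1}{r{\left(v{\left(7 - 4 \right)} \right)}} = \frac{1}{\frac{5}{2} + \left(6 + 2 \left(7 - 4\right)^{2}\right)} = \frac{1}{\frac{5}{2} + \left(6 + 2 \cdot 3^{2}\right)} = \frac{1}{\frac{5}{2} + \left(6 + 2 \cdot 9\right)} = \frac{1}{\frac{5}{2} + \left(6 + 18\right)} = \frac{1}{\frac{5}{2} + 24} = \frac{1}{\frac{53}{2}} = \frac{2}{53}$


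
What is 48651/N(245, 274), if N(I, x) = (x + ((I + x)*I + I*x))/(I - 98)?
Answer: 2383899/64853 ≈ 36.758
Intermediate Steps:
N(I, x) = (x + I*x + I*(I + x))/(-98 + I) (N(I, x) = (x + (I*(I + x) + I*x))/(-98 + I) = (x + (I*x + I*(I + x)))/(-98 + I) = (x + I*x + I*(I + x))/(-98 + I))
48651/N(245, 274) = 48651/(((274 + 245² + 2*245*274)/(-98 + 245))) = 48651/(((274 + 60025 + 134260)/147)) = 48651/(((1/147)*194559)) = 48651/(64853/49) = 48651*(49/64853) = 2383899/64853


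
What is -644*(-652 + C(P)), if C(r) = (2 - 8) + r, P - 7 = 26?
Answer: 402500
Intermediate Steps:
P = 33 (P = 7 + 26 = 33)
C(r) = -6 + r
-644*(-652 + C(P)) = -644*(-652 + (-6 + 33)) = -644*(-652 + 27) = -644*(-625) = 402500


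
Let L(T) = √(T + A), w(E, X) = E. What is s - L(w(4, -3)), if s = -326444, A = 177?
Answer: -326444 - √181 ≈ -3.2646e+5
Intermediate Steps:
L(T) = √(177 + T) (L(T) = √(T + 177) = √(177 + T))
s - L(w(4, -3)) = -326444 - √(177 + 4) = -326444 - √181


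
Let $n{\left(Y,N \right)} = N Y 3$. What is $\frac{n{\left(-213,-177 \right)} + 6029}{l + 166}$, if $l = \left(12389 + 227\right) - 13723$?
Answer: $- \frac{119132}{941} \approx -126.6$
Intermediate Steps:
$l = -1107$ ($l = 12616 - 13723 = -1107$)
$n{\left(Y,N \right)} = 3 N Y$
$\frac{n{\left(-213,-177 \right)} + 6029}{l + 166} = \frac{3 \left(-177\right) \left(-213\right) + 6029}{-1107 + 166} = \frac{113103 + 6029}{-941} = 119132 \left(- \frac{1}{941}\right) = - \frac{119132}{941}$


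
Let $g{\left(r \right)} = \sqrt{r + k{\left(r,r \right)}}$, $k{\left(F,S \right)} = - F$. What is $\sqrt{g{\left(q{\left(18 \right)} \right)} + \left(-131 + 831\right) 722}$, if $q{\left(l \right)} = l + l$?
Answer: $190 \sqrt{14} \approx 710.92$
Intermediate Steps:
$q{\left(l \right)} = 2 l$
$g{\left(r \right)} = 0$ ($g{\left(r \right)} = \sqrt{r - r} = \sqrt{0} = 0$)
$\sqrt{g{\left(q{\left(18 \right)} \right)} + \left(-131 + 831\right) 722} = \sqrt{0 + \left(-131 + 831\right) 722} = \sqrt{0 + 700 \cdot 722} = \sqrt{0 + 505400} = \sqrt{505400} = 190 \sqrt{14}$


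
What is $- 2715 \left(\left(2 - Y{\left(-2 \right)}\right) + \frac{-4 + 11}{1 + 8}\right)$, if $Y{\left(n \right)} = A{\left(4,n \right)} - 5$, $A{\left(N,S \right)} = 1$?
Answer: $- \frac{55205}{3} \approx -18402.0$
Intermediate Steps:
$Y{\left(n \right)} = -4$ ($Y{\left(n \right)} = 1 - 5 = -4$)
$- 2715 \left(\left(2 - Y{\left(-2 \right)}\right) + \frac{-4 + 11}{1 + 8}\right) = - 2715 \left(\left(2 - -4\right) + \frac{-4 + 11}{1 + 8}\right) = - 2715 \left(\left(2 + 4\right) + \frac{7}{9}\right) = - 2715 \left(6 + 7 \cdot \frac{1}{9}\right) = - 2715 \left(6 + \frac{7}{9}\right) = \left(-2715\right) \frac{61}{9} = - \frac{55205}{3}$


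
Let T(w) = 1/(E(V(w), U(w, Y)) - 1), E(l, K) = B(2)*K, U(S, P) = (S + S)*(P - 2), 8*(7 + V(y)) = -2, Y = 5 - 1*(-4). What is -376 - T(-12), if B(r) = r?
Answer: -126711/337 ≈ -376.00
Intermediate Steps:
Y = 9 (Y = 5 + 4 = 9)
V(y) = -29/4 (V(y) = -7 + (1/8)*(-2) = -7 - 1/4 = -29/4)
U(S, P) = 2*S*(-2 + P) (U(S, P) = (2*S)*(-2 + P) = 2*S*(-2 + P))
E(l, K) = 2*K
T(w) = 1/(-1 + 28*w) (T(w) = 1/(2*(2*w*(-2 + 9)) - 1) = 1/(2*(2*w*7) - 1) = 1/(2*(14*w) - 1) = 1/(28*w - 1) = 1/(-1 + 28*w))
-376 - T(-12) = -376 - 1/(-1 + 28*(-12)) = -376 - 1/(-1 - 336) = -376 - 1/(-337) = -376 - 1*(-1/337) = -376 + 1/337 = -126711/337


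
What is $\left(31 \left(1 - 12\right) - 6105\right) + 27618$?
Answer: $21172$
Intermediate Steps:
$\left(31 \left(1 - 12\right) - 6105\right) + 27618 = \left(31 \left(-11\right) - 6105\right) + 27618 = \left(-341 - 6105\right) + 27618 = -6446 + 27618 = 21172$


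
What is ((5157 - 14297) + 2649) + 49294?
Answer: 42803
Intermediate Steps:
((5157 - 14297) + 2649) + 49294 = (-9140 + 2649) + 49294 = -6491 + 49294 = 42803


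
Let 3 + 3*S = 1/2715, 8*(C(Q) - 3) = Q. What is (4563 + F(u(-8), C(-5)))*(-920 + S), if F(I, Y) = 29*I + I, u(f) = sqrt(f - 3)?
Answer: -3803282808/905 - 15003088*I*sqrt(11)/543 ≈ -4.2025e+6 - 91638.0*I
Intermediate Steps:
u(f) = sqrt(-3 + f)
C(Q) = 3 + Q/8
S = -8144/8145 (S = -1 + (1/3)/2715 = -1 + (1/3)*(1/2715) = -1 + 1/8145 = -8144/8145 ≈ -0.99988)
F(I, Y) = 30*I
(4563 + F(u(-8), C(-5)))*(-920 + S) = (4563 + 30*sqrt(-3 - 8))*(-920 - 8144/8145) = (4563 + 30*sqrt(-11))*(-7501544/8145) = (4563 + 30*(I*sqrt(11)))*(-7501544/8145) = (4563 + 30*I*sqrt(11))*(-7501544/8145) = -3803282808/905 - 15003088*I*sqrt(11)/543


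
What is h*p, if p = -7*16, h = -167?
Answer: 18704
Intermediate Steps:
p = -112
h*p = -167*(-112) = 18704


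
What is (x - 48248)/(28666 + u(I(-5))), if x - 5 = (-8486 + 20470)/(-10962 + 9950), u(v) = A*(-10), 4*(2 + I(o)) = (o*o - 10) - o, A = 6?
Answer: -12208475/7237318 ≈ -1.6869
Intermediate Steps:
I(o) = -9/2 - o/4 + o²/4 (I(o) = -2 + ((o*o - 10) - o)/4 = -2 + ((o² - 10) - o)/4 = -2 + ((-10 + o²) - o)/4 = -2 + (-10 + o² - o)/4 = -2 + (-5/2 - o/4 + o²/4) = -9/2 - o/4 + o²/4)
u(v) = -60 (u(v) = 6*(-10) = -60)
x = -1731/253 (x = 5 + (-8486 + 20470)/(-10962 + 9950) = 5 + 11984/(-1012) = 5 + 11984*(-1/1012) = 5 - 2996/253 = -1731/253 ≈ -6.8419)
(x - 48248)/(28666 + u(I(-5))) = (-1731/253 - 48248)/(28666 - 60) = -12208475/253/28606 = -12208475/253*1/28606 = -12208475/7237318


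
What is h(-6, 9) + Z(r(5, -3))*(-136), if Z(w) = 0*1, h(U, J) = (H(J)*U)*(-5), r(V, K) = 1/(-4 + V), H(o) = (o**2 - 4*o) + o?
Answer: 1620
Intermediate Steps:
H(o) = o**2 - 3*o
h(U, J) = -5*J*U*(-3 + J) (h(U, J) = ((J*(-3 + J))*U)*(-5) = (J*U*(-3 + J))*(-5) = -5*J*U*(-3 + J))
Z(w) = 0
h(-6, 9) + Z(r(5, -3))*(-136) = 5*9*(-6)*(3 - 1*9) + 0*(-136) = 5*9*(-6)*(3 - 9) + 0 = 5*9*(-6)*(-6) + 0 = 1620 + 0 = 1620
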